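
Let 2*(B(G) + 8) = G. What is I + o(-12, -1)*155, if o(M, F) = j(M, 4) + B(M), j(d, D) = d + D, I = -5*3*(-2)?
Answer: -3380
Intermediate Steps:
B(G) = -8 + G/2
I = 30 (I = -15*(-2) = 30)
j(d, D) = D + d
o(M, F) = -4 + 3*M/2 (o(M, F) = (4 + M) + (-8 + M/2) = -4 + 3*M/2)
I + o(-12, -1)*155 = 30 + (-4 + (3/2)*(-12))*155 = 30 + (-4 - 18)*155 = 30 - 22*155 = 30 - 3410 = -3380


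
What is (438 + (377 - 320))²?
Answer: 245025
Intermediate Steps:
(438 + (377 - 320))² = (438 + 57)² = 495² = 245025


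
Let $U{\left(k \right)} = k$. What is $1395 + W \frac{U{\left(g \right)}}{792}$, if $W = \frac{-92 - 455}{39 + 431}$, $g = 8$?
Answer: $\frac{64908803}{46530} \approx 1395.0$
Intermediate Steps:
$W = - \frac{547}{470} \approx -1.1638$
$1395 + W \frac{U{\left(g \right)}}{792} = 1395 - \frac{547 \cdot \frac{8}{792}}{470} = 1395 - \frac{547 \cdot 8 \cdot \frac{1}{792}}{470} = 1395 - \frac{547}{46530} = \frac{64908803}{46530}$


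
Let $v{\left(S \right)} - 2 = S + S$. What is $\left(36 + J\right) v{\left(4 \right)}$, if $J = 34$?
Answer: $700$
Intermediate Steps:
$v{\left(S \right)} = 2 + 2 S$ ($v{\left(S \right)} = 2 + \left(S + S\right) = 2 + 2 S$)
$\left(36 + J\right) v{\left(4 \right)} = \left(36 + 34\right) \left(2 + 2 \cdot 4\right) = 70 \left(2 + 8\right) = 70 \cdot 10 = 700$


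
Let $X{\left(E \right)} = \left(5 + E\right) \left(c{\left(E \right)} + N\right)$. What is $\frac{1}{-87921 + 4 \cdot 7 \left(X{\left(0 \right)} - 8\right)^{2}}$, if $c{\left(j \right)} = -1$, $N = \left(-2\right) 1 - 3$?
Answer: $- \frac{1}{47489} \approx -2.1057 \cdot 10^{-5}$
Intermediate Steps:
$N = -5$ ($N = -2 - 3 = -5$)
$X{\left(E \right)} = -30 - 6 E$ ($X{\left(E \right)} = \left(5 + E\right) \left(-1 - 5\right) = \left(5 + E\right) \left(-6\right) = -30 - 6 E$)
$\frac{1}{-87921 + 4 \cdot 7 \left(X{\left(0 \right)} - 8\right)^{2}} = \frac{1}{-87921 + 4 \cdot 7 \left(\left(-30 - 0\right) - 8\right)^{2}} = \frac{1}{-87921 + 28 \left(\left(-30 + 0\right) - 8\right)^{2}} = \frac{1}{-87921 + 28 \left(-30 - 8\right)^{2}} = \frac{1}{-87921 + 28 \left(-38\right)^{2}} = \frac{1}{-87921 + 28 \cdot 1444} = \frac{1}{-87921 + 40432} = \frac{1}{-47489} = - \frac{1}{47489}$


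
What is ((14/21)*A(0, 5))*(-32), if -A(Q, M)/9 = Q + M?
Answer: 960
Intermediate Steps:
A(Q, M) = -9*M - 9*Q (A(Q, M) = -9*(Q + M) = -9*(M + Q) = -9*M - 9*Q)
((14/21)*A(0, 5))*(-32) = ((14/21)*(-9*5 - 9*0))*(-32) = ((14*(1/21))*(-45 + 0))*(-32) = ((⅔)*(-45))*(-32) = -30*(-32) = 960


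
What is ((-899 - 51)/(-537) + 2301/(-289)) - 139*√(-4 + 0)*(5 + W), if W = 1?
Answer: -961087/155193 - 1668*I ≈ -6.1928 - 1668.0*I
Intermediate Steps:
((-899 - 51)/(-537) + 2301/(-289)) - 139*√(-4 + 0)*(5 + W) = ((-899 - 51)/(-537) + 2301/(-289)) - 139*√(-4 + 0)*(5 + 1) = (-950*(-1/537) + 2301*(-1/289)) - 139*√(-4)*6 = (950/537 - 2301/289) - 139*2*I*6 = -961087/155193 - 1668*I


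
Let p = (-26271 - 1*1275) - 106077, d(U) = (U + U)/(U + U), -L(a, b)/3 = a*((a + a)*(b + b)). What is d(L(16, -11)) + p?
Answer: -133622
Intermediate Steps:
L(a, b) = -12*b*a² (L(a, b) = -3*a*(a + a)*(b + b) = -3*a*(2*a)*(2*b) = -3*a*4*a*b = -12*b*a²)
d(U) = 1 (d(U) = (2*U)/((2*U)) = (2*U)*(1/(2*U)) = 1)
p = -133623 (p = (-26271 - 1275) - 106077 = -27546 - 106077 = -133623)
d(L(16, -11)) + p = 1 - 133623 = -133622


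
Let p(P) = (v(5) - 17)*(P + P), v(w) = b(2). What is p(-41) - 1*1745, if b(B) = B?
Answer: -515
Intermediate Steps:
v(w) = 2
p(P) = -30*P (p(P) = (2 - 17)*(P + P) = -30*P)
p(-41) - 1*1745 = -30*(-41) - 1*1745 = 1230 - 1745 = -515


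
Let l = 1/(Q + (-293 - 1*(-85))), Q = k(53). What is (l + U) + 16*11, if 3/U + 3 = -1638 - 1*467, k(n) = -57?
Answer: 98314217/558620 ≈ 175.99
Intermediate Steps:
Q = -57
U = -3/2108 (U = 3/(-3 + (-1638 - 1*467)) = 3/(-3 + (-1638 - 467)) = 3/(-3 - 2105) = 3/(-2108) = 3*(-1/2108) = -3/2108 ≈ -0.0014232)
l = -1/265 (l = 1/(-57 + (-293 - 1*(-85))) = 1/(-57 + (-293 + 85)) = 1/(-57 - 208) = 1/(-265) = -1/265 ≈ -0.0037736)
(l + U) + 16*11 = (-1/265 - 3/2108) + 16*11 = -2903/558620 + 176 = 98314217/558620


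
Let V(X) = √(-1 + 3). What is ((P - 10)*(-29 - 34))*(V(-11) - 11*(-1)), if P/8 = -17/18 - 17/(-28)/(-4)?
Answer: 26015/2 + 2365*√2/2 ≈ 14680.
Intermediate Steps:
V(X) = √2
P = -1105/126 (P = 8*(-17/18 - 17/(-28)/(-4)) = 8*(-17*1/18 - 17*(-1/28)*(-¼)) = 8*(-17/18 + (17/28)*(-¼)) = 8*(-17/18 - 17/112) = 8*(-1105/1008) = -1105/126 ≈ -8.7698)
((P - 10)*(-29 - 34))*(V(-11) - 11*(-1)) = ((-1105/126 - 10)*(-29 - 34))*(√2 - 11*(-1)) = (-2365/126*(-63))*(√2 + 11) = 2365*(11 + √2)/2 = 26015/2 + 2365*√2/2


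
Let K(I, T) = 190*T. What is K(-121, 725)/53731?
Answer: 137750/53731 ≈ 2.5637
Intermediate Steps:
K(-121, 725)/53731 = (190*725)/53731 = 137750*(1/53731) = 137750/53731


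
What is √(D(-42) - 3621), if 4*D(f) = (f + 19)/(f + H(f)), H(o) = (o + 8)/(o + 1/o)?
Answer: I*√8505933447494/48468 ≈ 60.174*I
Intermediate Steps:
H(o) = (8 + o)/(o + 1/o)
D(f) = (19 + f)/(4*(f + f*(8 + f)/(1 + f²))) (D(f) = ((f + 19)/(f + f*(8 + f)/(1 + f²)))/4 = ((19 + f)/(f + f*(8 + f)/(1 + f²)))/4 = (19 + f)/(4*(f + f*(8 + f)/(1 + f²))))
√(D(-42) - 3621) = √((¼)*(1 + (-42)²)*(19 - 42)/(-42*(9 - 42 + (-42)²)) - 3621) = √((¼)*(-1/42)*(1 + 1764)*(-23)/(9 - 42 + 1764) - 3621) = √((¼)*(-1/42)*1765*(-23)/1731 - 3621) = √((¼)*(-1/42)*(1/1731)*1765*(-23) - 3621) = √(40595/290808 - 3621) = √(-1052975173/290808) = I*√8505933447494/48468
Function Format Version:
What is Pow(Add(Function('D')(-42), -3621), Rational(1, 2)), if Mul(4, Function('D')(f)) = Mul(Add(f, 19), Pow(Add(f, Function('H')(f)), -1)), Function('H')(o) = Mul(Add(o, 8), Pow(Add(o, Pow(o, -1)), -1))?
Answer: Mul(Rational(1, 48468), I, Pow(8505933447494, Rational(1, 2))) ≈ Mul(60.174, I)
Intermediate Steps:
Function('H')(o) = Mul(Pow(Add(o, Pow(o, -1)), -1), Add(8, o)) (Function('H')(o) = Mul(Add(8, o), Pow(Add(o, Pow(o, -1)), -1)) = Mul(Pow(Add(o, Pow(o, -1)), -1), Add(8, o)))
Function('D')(f) = Mul(Rational(1, 4), Pow(Add(f, Mul(f, Pow(Add(1, Pow(f, 2)), -1), Add(8, f))), -1), Add(19, f)) (Function('D')(f) = Mul(Rational(1, 4), Mul(Add(f, 19), Pow(Add(f, Mul(f, Pow(Add(1, Pow(f, 2)), -1), Add(8, f))), -1))) = Mul(Rational(1, 4), Mul(Add(19, f), Pow(Add(f, Mul(f, Pow(Add(1, Pow(f, 2)), -1), Add(8, f))), -1))) = Mul(Rational(1, 4), Mul(Pow(Add(f, Mul(f, Pow(Add(1, Pow(f, 2)), -1), Add(8, f))), -1), Add(19, f))) = Mul(Rational(1, 4), Pow(Add(f, Mul(f, Pow(Add(1, Pow(f, 2)), -1), Add(8, f))), -1), Add(19, f)))
Pow(Add(Function('D')(-42), -3621), Rational(1, 2)) = Pow(Add(Mul(Rational(1, 4), Pow(-42, -1), Pow(Add(9, -42, Pow(-42, 2)), -1), Add(1, Pow(-42, 2)), Add(19, -42)), -3621), Rational(1, 2)) = Pow(Add(Mul(Rational(1, 4), Rational(-1, 42), Pow(Add(9, -42, 1764), -1), Add(1, 1764), -23), -3621), Rational(1, 2)) = Pow(Add(Mul(Rational(1, 4), Rational(-1, 42), Pow(1731, -1), 1765, -23), -3621), Rational(1, 2)) = Pow(Add(Mul(Rational(1, 4), Rational(-1, 42), Rational(1, 1731), 1765, -23), -3621), Rational(1, 2)) = Pow(Add(Rational(40595, 290808), -3621), Rational(1, 2)) = Pow(Rational(-1052975173, 290808), Rational(1, 2)) = Mul(Rational(1, 48468), I, Pow(8505933447494, Rational(1, 2)))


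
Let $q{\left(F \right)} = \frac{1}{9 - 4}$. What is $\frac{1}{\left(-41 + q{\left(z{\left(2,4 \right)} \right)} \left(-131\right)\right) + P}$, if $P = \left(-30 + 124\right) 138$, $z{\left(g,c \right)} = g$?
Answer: $\frac{5}{64524} \approx 7.7491 \cdot 10^{-5}$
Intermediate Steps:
$q{\left(F \right)} = \frac{1}{5}$
$P = 12972$ ($P = 94 \cdot 138 = 12972$)
$\frac{1}{\left(-41 + q{\left(z{\left(2,4 \right)} \right)} \left(-131\right)\right) + P} = \frac{1}{\left(-41 + \frac{1}{5} \left(-131\right)\right) + 12972} = \frac{1}{\left(-41 - \frac{131}{5}\right) + 12972} = \frac{1}{- \frac{336}{5} + 12972} = \frac{1}{\frac{64524}{5}} = \frac{5}{64524}$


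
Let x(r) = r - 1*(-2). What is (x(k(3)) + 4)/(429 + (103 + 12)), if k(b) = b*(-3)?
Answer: -3/544 ≈ -0.0055147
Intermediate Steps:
k(b) = -3*b
x(r) = 2 + r (x(r) = r + 2 = 2 + r)
(x(k(3)) + 4)/(429 + (103 + 12)) = ((2 - 3*3) + 4)/(429 + (103 + 12)) = ((2 - 9) + 4)/(429 + 115) = (-7 + 4)/544 = -3*1/544 = -3/544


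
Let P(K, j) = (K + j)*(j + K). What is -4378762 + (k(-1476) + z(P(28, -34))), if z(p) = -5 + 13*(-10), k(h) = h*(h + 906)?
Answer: -3537577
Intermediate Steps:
k(h) = h*(906 + h)
P(K, j) = (K + j)² (P(K, j) = (K + j)*(K + j) = (K + j)²)
z(p) = -135 (z(p) = -5 - 130 = -135)
-4378762 + (k(-1476) + z(P(28, -34))) = -4378762 + (-1476*(906 - 1476) - 135) = -4378762 + (-1476*(-570) - 135) = -4378762 + (841320 - 135) = -4378762 + 841185 = -3537577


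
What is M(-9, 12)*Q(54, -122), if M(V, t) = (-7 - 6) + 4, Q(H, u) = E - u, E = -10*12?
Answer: -18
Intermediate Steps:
E = -120
Q(H, u) = -120 - u
M(V, t) = -9 (M(V, t) = -13 + 4 = -9)
M(-9, 12)*Q(54, -122) = -9*(-120 - 1*(-122)) = -9*(-120 + 122) = -9*2 = -18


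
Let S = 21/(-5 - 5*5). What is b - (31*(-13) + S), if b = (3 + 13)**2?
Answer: 6597/10 ≈ 659.70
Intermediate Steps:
b = 256 (b = 16**2 = 256)
S = -7/10 (S = 21/(-5 - 25) = 21/(-30) = 21*(-1/30) = -7/10 ≈ -0.70000)
b - (31*(-13) + S) = 256 - (31*(-13) - 7/10) = 256 - (-403 - 7/10) = 256 - 1*(-4037/10) = 256 + 4037/10 = 6597/10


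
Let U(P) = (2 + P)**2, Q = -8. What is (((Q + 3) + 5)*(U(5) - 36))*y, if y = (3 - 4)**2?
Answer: 0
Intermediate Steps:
y = 1 (y = (-1)**2 = 1)
(((Q + 3) + 5)*(U(5) - 36))*y = (((-8 + 3) + 5)*((2 + 5)**2 - 36))*1 = ((-5 + 5)*(7**2 - 36))*1 = (0*(49 - 36))*1 = (0*13)*1 = 0*1 = 0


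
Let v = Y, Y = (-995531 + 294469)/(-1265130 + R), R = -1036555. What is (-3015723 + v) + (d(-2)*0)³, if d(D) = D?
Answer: -6941243692193/2301685 ≈ -3.0157e+6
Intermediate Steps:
Y = 701062/2301685 (Y = (-995531 + 294469)/(-1265130 - 1036555) = -701062/(-2301685) = -701062*(-1/2301685) = 701062/2301685 ≈ 0.30459)
v = 701062/2301685 ≈ 0.30459
(-3015723 + v) + (d(-2)*0)³ = (-3015723 + 701062/2301685) + (-2*0)³ = -6941243692193/2301685 + 0³ = -6941243692193/2301685 + 0 = -6941243692193/2301685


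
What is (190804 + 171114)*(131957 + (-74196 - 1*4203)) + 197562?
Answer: 19383801806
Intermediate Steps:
(190804 + 171114)*(131957 + (-74196 - 1*4203)) + 197562 = 361918*(131957 + (-74196 - 4203)) + 197562 = 361918*(131957 - 78399) + 197562 = 361918*53558 + 197562 = 19383604244 + 197562 = 19383801806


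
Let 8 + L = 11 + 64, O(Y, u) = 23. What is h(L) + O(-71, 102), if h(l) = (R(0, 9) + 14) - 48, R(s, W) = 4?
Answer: -7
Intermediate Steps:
L = 67 (L = -8 + (11 + 64) = -8 + 75 = 67)
h(l) = -30 (h(l) = (4 + 14) - 48 = 18 - 48 = -30)
h(L) + O(-71, 102) = -30 + 23 = -7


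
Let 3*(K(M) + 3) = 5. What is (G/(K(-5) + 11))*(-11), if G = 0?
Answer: 0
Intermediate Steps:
K(M) = -4/3 (K(M) = -3 + (⅓)*5 = -3 + 5/3 = -4/3)
(G/(K(-5) + 11))*(-11) = (0/(-4/3 + 11))*(-11) = (0/(29/3))*(-11) = ((3/29)*0)*(-11) = 0*(-11) = 0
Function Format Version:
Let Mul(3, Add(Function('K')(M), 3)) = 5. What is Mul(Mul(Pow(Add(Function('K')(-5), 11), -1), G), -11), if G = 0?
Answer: 0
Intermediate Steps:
Function('K')(M) = Rational(-4, 3) (Function('K')(M) = Add(-3, Mul(Rational(1, 3), 5)) = Add(-3, Rational(5, 3)) = Rational(-4, 3))
Mul(Mul(Pow(Add(Function('K')(-5), 11), -1), G), -11) = Mul(Mul(Pow(Add(Rational(-4, 3), 11), -1), 0), -11) = Mul(Mul(Pow(Rational(29, 3), -1), 0), -11) = Mul(Mul(Rational(3, 29), 0), -11) = Mul(0, -11) = 0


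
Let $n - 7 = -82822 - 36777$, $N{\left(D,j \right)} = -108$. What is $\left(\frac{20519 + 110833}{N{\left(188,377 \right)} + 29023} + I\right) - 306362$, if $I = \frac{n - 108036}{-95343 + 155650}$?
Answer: $- \frac{534225640588166}{1743776905} \approx -3.0636 \cdot 10^{5}$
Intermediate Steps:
$n = -119592$ ($n = 7 - 119599 = -119592$)
$I = - \frac{227628}{60307}$ ($I = \frac{-119592 - 108036}{-95343 + 155650} = - \frac{227628}{60307} \approx -3.7745$)
$\left(\frac{20519 + 110833}{N{\left(188,377 \right)} + 29023} + I\right) - 306362 = \left(\frac{20519 + 110833}{-108 + 29023} - \frac{227628}{60307}\right) - 306362 = \left(\frac{131352}{28915} - \frac{227628}{60307}\right) - 306362 = \frac{1339581444}{1743776905} - 306362 = - \frac{534225640588166}{1743776905}$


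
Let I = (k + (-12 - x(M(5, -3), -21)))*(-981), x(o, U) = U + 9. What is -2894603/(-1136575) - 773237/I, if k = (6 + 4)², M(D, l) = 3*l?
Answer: 46512095903/4459920300 ≈ 10.429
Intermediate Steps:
k = 100 (k = 10² = 100)
x(o, U) = 9 + U
I = -98100 (I = (100 + (-12 - (9 - 21)))*(-981) = (100 + (-12 - 1*(-12)))*(-981) = (100 + (-12 + 12))*(-981) = (100 + 0)*(-981) = 100*(-981) = -98100)
-2894603/(-1136575) - 773237/I = -2894603/(-1136575) - 773237/(-98100) = -2894603*(-1/1136575) - 773237*(-1/98100) = 2894603/1136575 + 773237/98100 = 46512095903/4459920300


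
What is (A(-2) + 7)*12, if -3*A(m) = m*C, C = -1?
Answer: 76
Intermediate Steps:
A(m) = m/3 (A(m) = -m*(-1)/3 = -(-1)*m/3 = m/3)
(A(-2) + 7)*12 = ((⅓)*(-2) + 7)*12 = (-⅔ + 7)*12 = (19/3)*12 = 76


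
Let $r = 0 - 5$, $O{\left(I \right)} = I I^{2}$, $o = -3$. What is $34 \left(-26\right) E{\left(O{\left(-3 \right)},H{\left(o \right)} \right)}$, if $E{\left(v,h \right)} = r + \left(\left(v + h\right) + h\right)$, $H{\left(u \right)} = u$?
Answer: $33592$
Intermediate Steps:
$O{\left(I \right)} = I^{3}$
$r = -5$ ($r = 0 - 5 = -5$)
$E{\left(v,h \right)} = -5 + v + 2 h$ ($E{\left(v,h \right)} = -5 + \left(\left(v + h\right) + h\right) = -5 + \left(\left(h + v\right) + h\right) = -5 + \left(v + 2 h\right) = -5 + v + 2 h$)
$34 \left(-26\right) E{\left(O{\left(-3 \right)},H{\left(o \right)} \right)} = 34 \left(-26\right) \left(-5 + \left(-3\right)^{3} + 2 \left(-3\right)\right) = - 884 \left(-5 - 27 - 6\right) = \left(-884\right) \left(-38\right) = 33592$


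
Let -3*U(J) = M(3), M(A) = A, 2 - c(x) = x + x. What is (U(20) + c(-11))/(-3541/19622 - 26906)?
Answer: -451306/527953073 ≈ -0.00085482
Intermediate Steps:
c(x) = 2 - 2*x (c(x) = 2 - (x + x) = 2 - 2*x)
U(J) = -1 (U(J) = -1/3*3 = -1)
(U(20) + c(-11))/(-3541/19622 - 26906) = (-1 + (2 - 2*(-11)))/(-3541/19622 - 26906) = (-1 + (2 + 22))/(-3541*1/19622 - 26906) = (-1 + 24)/(-3541/19622 - 26906) = 23/(-527953073/19622) = 23*(-19622/527953073) = -451306/527953073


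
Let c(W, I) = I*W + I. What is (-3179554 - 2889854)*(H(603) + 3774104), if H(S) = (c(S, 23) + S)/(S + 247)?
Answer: -114533402558448/5 ≈ -2.2907e+13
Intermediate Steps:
c(W, I) = I + I*W
H(S) = (23 + 24*S)/(247 + S) (H(S) = (23*(1 + S) + S)/(S + 247) = ((23 + 23*S) + S)/(247 + S) = (23 + 24*S)/(247 + S))
(-3179554 - 2889854)*(H(603) + 3774104) = (-3179554 - 2889854)*((23 + 24*603)/(247 + 603) + 3774104) = -6069408*((23 + 14472)/850 + 3774104) = -6069408*((1/850)*14495 + 3774104) = -6069408*(2899/170 + 3774104) = -6069408*641600579/170 = -114533402558448/5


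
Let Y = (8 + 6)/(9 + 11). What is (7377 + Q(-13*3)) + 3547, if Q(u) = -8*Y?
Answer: 54592/5 ≈ 10918.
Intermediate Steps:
Y = 7/10 (Y = 14/20 = 14*(1/20) = 7/10 ≈ 0.70000)
Q(u) = -28/5 (Q(u) = -8*7/10 = -28/5)
(7377 + Q(-13*3)) + 3547 = (7377 - 28/5) + 3547 = 36857/5 + 3547 = 54592/5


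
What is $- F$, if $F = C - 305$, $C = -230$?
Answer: $535$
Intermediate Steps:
$F = -535$ ($F = -230 - 305 = -535$)
$- F = \left(-1\right) \left(-535\right) = 535$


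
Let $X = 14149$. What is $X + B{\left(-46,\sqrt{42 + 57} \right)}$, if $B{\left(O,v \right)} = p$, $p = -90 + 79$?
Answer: $14138$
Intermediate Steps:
$p = -11$
$B{\left(O,v \right)} = -11$
$X + B{\left(-46,\sqrt{42 + 57} \right)} = 14149 - 11 = 14138$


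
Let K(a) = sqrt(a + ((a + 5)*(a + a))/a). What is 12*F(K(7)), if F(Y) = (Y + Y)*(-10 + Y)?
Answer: 744 - 240*sqrt(31) ≈ -592.26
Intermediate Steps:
K(a) = sqrt(10 + 3*a) (K(a) = sqrt(a + ((5 + a)*(2*a))/a) = sqrt(a + (2*a*(5 + a))/a) = sqrt(a + (10 + 2*a)) = sqrt(10 + 3*a))
F(Y) = 2*Y*(-10 + Y) (F(Y) = (2*Y)*(-10 + Y) = 2*Y*(-10 + Y))
12*F(K(7)) = 12*(2*sqrt(10 + 3*7)*(-10 + sqrt(10 + 3*7))) = 12*(2*sqrt(10 + 21)*(-10 + sqrt(10 + 21))) = 12*(2*sqrt(31)*(-10 + sqrt(31))) = 24*sqrt(31)*(-10 + sqrt(31))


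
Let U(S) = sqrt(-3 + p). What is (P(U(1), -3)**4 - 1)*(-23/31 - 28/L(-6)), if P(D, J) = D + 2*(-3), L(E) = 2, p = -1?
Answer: -204279/31 + 701952*I/31 ≈ -6589.6 + 22644.0*I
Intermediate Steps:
U(S) = 2*I (U(S) = sqrt(-3 - 1) = sqrt(-4) = 2*I)
P(D, J) = -6 + D (P(D, J) = D - 6 = -6 + D)
(P(U(1), -3)**4 - 1)*(-23/31 - 28/L(-6)) = ((-6 + 2*I)**4 - 1)*(-23/31 - 28/2) = (-1 + (-6 + 2*I)**4)*(-23*1/31 - 28*1/2) = (-1 + (-6 + 2*I)**4)*(-23/31 - 14) = (-1 + (-6 + 2*I)**4)*(-457/31) = 457/31 - 457*(-6 + 2*I)**4/31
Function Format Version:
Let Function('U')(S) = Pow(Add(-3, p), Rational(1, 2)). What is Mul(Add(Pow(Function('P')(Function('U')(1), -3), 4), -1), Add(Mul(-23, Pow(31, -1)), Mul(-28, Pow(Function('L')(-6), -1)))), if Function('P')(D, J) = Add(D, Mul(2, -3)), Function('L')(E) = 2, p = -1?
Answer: Add(Rational(-204279, 31), Mul(Rational(701952, 31), I)) ≈ Add(-6589.6, Mul(22644., I))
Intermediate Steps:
Function('U')(S) = Mul(2, I) (Function('U')(S) = Pow(Add(-3, -1), Rational(1, 2)) = Pow(-4, Rational(1, 2)) = Mul(2, I))
Function('P')(D, J) = Add(-6, D) (Function('P')(D, J) = Add(D, -6) = Add(-6, D))
Mul(Add(Pow(Function('P')(Function('U')(1), -3), 4), -1), Add(Mul(-23, Pow(31, -1)), Mul(-28, Pow(Function('L')(-6), -1)))) = Mul(Add(Pow(Add(-6, Mul(2, I)), 4), -1), Add(Mul(-23, Pow(31, -1)), Mul(-28, Pow(2, -1)))) = Mul(Add(-1, Pow(Add(-6, Mul(2, I)), 4)), Add(Mul(-23, Rational(1, 31)), Mul(-28, Rational(1, 2)))) = Mul(Add(-1, Pow(Add(-6, Mul(2, I)), 4)), Add(Rational(-23, 31), -14)) = Mul(Add(-1, Pow(Add(-6, Mul(2, I)), 4)), Rational(-457, 31)) = Add(Rational(457, 31), Mul(Rational(-457, 31), Pow(Add(-6, Mul(2, I)), 4)))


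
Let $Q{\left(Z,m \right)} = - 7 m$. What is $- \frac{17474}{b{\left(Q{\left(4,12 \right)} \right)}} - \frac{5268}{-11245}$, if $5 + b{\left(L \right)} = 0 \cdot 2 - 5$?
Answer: $\frac{19654781}{11245} \approx 1747.9$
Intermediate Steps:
$b{\left(L \right)} = -10$ ($b{\left(L \right)} = -5 + \left(0 \cdot 2 - 5\right) = -5 + \left(0 - 5\right) = -5 - 5 = -10$)
$- \frac{17474}{b{\left(Q{\left(4,12 \right)} \right)}} - \frac{5268}{-11245} = - \frac{17474}{-10} - \frac{5268}{-11245} = \left(-17474\right) \left(- \frac{1}{10}\right) - - \frac{5268}{11245} = \frac{8737}{5} + \frac{5268}{11245} = \frac{19654781}{11245}$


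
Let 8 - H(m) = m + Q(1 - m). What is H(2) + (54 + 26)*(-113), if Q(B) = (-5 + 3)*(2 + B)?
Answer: -9032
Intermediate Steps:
Q(B) = -4 - 2*B (Q(B) = -2*(2 + B) = -4 - 2*B)
H(m) = 14 - 3*m (H(m) = 8 - (m + (-4 - 2*(1 - m))) = 8 - (m + (-4 + (-2 + 2*m))) = 8 - (m + (-6 + 2*m)) = 8 - (-6 + 3*m) = 8 + (6 - 3*m) = 14 - 3*m)
H(2) + (54 + 26)*(-113) = (14 - 3*2) + (54 + 26)*(-113) = (14 - 6) + 80*(-113) = 8 - 9040 = -9032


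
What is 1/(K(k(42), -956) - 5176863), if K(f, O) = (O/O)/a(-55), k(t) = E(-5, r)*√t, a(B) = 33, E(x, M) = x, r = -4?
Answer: -33/170836478 ≈ -1.9317e-7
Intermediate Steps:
k(t) = -5*√t
K(f, O) = 1/33 (K(f, O) = (O/O)/33 = 1*(1/33) = 1/33)
1/(K(k(42), -956) - 5176863) = 1/(1/33 - 5176863) = 1/(-170836478/33) = -33/170836478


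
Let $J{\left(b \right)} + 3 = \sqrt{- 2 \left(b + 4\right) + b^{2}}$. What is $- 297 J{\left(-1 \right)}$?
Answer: $891 - 297 i \sqrt{5} \approx 891.0 - 664.11 i$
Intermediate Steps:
$J{\left(b \right)} = -3 + \sqrt{-8 + b^{2} - 2 b}$ ($J{\left(b \right)} = -3 + \sqrt{- 2 \left(b + 4\right) + b^{2}} = -3 + \sqrt{- 2 \left(4 + b\right) + b^{2}} = -3 + \sqrt{\left(-8 - 2 b\right) + b^{2}} = -3 + \sqrt{-8 + b^{2} - 2 b}$)
$- 297 J{\left(-1 \right)} = - 297 \left(-3 + \sqrt{-8 + \left(-1\right)^{2} - -2}\right) = - 297 \left(-3 + \sqrt{-8 + 1 + 2}\right) = - 297 \left(-3 + \sqrt{-5}\right) = - 297 \left(-3 + i \sqrt{5}\right) = 891 - 297 i \sqrt{5}$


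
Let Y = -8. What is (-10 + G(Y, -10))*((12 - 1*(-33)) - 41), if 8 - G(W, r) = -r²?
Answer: 392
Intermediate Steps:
G(W, r) = 8 + r² (G(W, r) = 8 - (-1)*r² = 8 + r²)
(-10 + G(Y, -10))*((12 - 1*(-33)) - 41) = (-10 + (8 + (-10)²))*((12 - 1*(-33)) - 41) = (-10 + (8 + 100))*((12 + 33) - 41) = (-10 + 108)*(45 - 41) = 98*4 = 392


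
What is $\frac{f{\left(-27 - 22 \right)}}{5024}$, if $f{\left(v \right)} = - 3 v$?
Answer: $\frac{147}{5024} \approx 0.02926$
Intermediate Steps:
$\frac{f{\left(-27 - 22 \right)}}{5024} = \frac{\left(-3\right) \left(-27 - 22\right)}{5024} = \left(-3\right) \left(-49\right) \frac{1}{5024} = 147 \cdot \frac{1}{5024} = \frac{147}{5024}$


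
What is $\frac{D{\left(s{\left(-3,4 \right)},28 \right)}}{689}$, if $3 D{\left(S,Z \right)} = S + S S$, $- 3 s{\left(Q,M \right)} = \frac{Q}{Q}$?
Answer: $- \frac{2}{18603} \approx -0.00010751$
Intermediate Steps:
$s{\left(Q,M \right)} = - \frac{1}{3}$ ($s{\left(Q,M \right)} = - \frac{Q \frac{1}{Q}}{3} = \left(- \frac{1}{3}\right) 1 = - \frac{1}{3}$)
$D{\left(S,Z \right)} = \frac{S}{3} + \frac{S^{2}}{3}$ ($D{\left(S,Z \right)} = \frac{S + S S}{3} = \frac{S + S^{2}}{3} = \frac{S}{3} + \frac{S^{2}}{3}$)
$\frac{D{\left(s{\left(-3,4 \right)},28 \right)}}{689} = \frac{\frac{1}{3} \left(- \frac{1}{3}\right) \left(1 - \frac{1}{3}\right)}{689} = \frac{1}{3} \left(- \frac{1}{3}\right) \frac{2}{3} \cdot \frac{1}{689} = \left(- \frac{2}{27}\right) \frac{1}{689} = - \frac{2}{18603}$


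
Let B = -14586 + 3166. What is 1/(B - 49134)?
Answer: -1/60554 ≈ -1.6514e-5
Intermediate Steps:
B = -11420
1/(B - 49134) = 1/(-11420 - 49134) = 1/(-60554) = -1/60554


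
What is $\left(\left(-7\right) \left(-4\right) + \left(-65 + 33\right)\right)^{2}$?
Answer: $16$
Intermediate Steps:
$\left(\left(-7\right) \left(-4\right) + \left(-65 + 33\right)\right)^{2} = \left(28 - 32\right)^{2} = \left(-4\right)^{2} = 16$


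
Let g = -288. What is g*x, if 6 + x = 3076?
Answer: -884160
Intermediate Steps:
x = 3070 (x = -6 + 3076 = 3070)
g*x = -288*3070 = -884160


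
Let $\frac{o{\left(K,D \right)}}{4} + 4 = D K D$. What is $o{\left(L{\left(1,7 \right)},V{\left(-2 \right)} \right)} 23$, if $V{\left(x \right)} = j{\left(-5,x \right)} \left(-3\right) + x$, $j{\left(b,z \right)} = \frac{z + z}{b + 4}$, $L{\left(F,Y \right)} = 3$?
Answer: $53728$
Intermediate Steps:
$j{\left(b,z \right)} = \frac{2 z}{4 + b}$
$V{\left(x \right)} = 7 x$ ($V{\left(x \right)} = \frac{2 x}{4 - 5} \left(-3\right) + x = \frac{2 x}{-1} \left(-3\right) + x = 2 x \left(-1\right) \left(-3\right) + x = - 2 x \left(-3\right) + x = 6 x + x = 7 x$)
$o{\left(K,D \right)} = -16 + 4 K D^{2}$ ($o{\left(K,D \right)} = -16 + 4 D K D = -16 + 4 K D^{2}$)
$o{\left(L{\left(1,7 \right)},V{\left(-2 \right)} \right)} 23 = \left(-16 + 4 \cdot 3 \left(7 \left(-2\right)\right)^{2}\right) 23 = \left(-16 + 4 \cdot 3 \left(-14\right)^{2}\right) 23 = \left(-16 + 4 \cdot 3 \cdot 196\right) 23 = \left(-16 + 2352\right) 23 = 2336 \cdot 23 = 53728$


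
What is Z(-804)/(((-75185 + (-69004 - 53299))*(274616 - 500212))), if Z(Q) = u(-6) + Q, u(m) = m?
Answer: -405/22276251424 ≈ -1.8181e-8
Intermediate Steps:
Z(Q) = -6 + Q
Z(-804)/(((-75185 + (-69004 - 53299))*(274616 - 500212))) = (-6 - 804)/(((-75185 + (-69004 - 53299))*(274616 - 500212))) = -810*(-1/(225596*(-75185 - 122303))) = -810/((-197488*(-225596))) = -810/44552502848 = -810*1/44552502848 = -405/22276251424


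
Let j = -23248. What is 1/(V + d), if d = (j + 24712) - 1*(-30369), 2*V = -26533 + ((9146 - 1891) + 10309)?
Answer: 2/54697 ≈ 3.6565e-5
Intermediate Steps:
V = -8969/2 (V = (-26533 + ((9146 - 1891) + 10309))/2 = (-26533 + (7255 + 10309))/2 = (-26533 + 17564)/2 = (½)*(-8969) = -8969/2 ≈ -4484.5)
d = 31833 (d = (-23248 + 24712) - 1*(-30369) = 1464 + 30369 = 31833)
1/(V + d) = 1/(-8969/2 + 31833) = 1/(54697/2) = 2/54697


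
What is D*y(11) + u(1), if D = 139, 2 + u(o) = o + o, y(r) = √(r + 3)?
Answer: 139*√14 ≈ 520.09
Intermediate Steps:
y(r) = √(3 + r)
u(o) = -2 + 2*o (u(o) = -2 + (o + o) = -2 + 2*o)
D*y(11) + u(1) = 139*√(3 + 11) + (-2 + 2*1) = 139*√14 + (-2 + 2) = 139*√14 + 0 = 139*√14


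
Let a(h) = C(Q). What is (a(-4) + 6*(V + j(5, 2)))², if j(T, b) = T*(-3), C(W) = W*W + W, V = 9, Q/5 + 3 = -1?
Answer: 118336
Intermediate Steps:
Q = -20 (Q = -15 + 5*(-1) = -15 - 5 = -20)
C(W) = W + W² (C(W) = W² + W = W + W²)
j(T, b) = -3*T
a(h) = 380 (a(h) = -20*(1 - 20) = -20*(-19) = 380)
(a(-4) + 6*(V + j(5, 2)))² = (380 + 6*(9 - 3*5))² = (380 + 6*(9 - 15))² = (380 + 6*(-6))² = (380 - 36)² = 344² = 118336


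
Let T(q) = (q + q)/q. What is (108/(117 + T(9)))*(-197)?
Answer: -21276/119 ≈ -178.79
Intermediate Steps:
T(q) = 2 (T(q) = (2*q)/q = 2)
(108/(117 + T(9)))*(-197) = (108/(117 + 2))*(-197) = (108/119)*(-197) = -21276/119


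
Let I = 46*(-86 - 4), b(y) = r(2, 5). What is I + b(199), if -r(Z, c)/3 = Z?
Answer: -4146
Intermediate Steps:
r(Z, c) = -3*Z
b(y) = -6 (b(y) = -3*2 = -6)
I = -4140 (I = 46*(-90) = -4140)
I + b(199) = -4140 - 6 = -4146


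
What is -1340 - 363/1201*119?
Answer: -1652537/1201 ≈ -1376.0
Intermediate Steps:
-1340 - 363/1201*119 = -1340 - 43197/1201 = -1652537/1201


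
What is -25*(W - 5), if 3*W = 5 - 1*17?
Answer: 225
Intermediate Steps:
W = -4 (W = (5 - 1*17)/3 = (5 - 17)/3 = (⅓)*(-12) = -4)
-25*(W - 5) = -25*(-4 - 5) = -25*(-9) = 225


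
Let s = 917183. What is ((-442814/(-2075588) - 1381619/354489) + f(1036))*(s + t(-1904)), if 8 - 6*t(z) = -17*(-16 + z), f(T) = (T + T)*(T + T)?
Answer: 4320036097912946575143073/1103659671798 ≈ 3.9143e+12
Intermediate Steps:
f(T) = 4*T**2 (f(T) = (2*T)*(2*T) = 4*T**2)
t(z) = -44 + 17*z/6 (t(z) = 4/3 - (-17)*(-16 + z)/6 = 4/3 - (272 - 17*z)/6 = 4/3 + (-136/3 + 17*z/6) = -44 + 17*z/6)
((-442814/(-2075588) - 1381619/354489) + f(1036))*(s + t(-1904)) = ((-442814/(-2075588) - 1381619/354489) + 4*1036**2)*(917183 + (-44 + (17/6)*(-1904))) = ((-442814*(-1/2075588) - 1381619*1/354489) + 4*1073296)*(917183 + (-44 - 16184/3)) = ((221407/1037794 - 1381619/354489) + 4293184)*(917183 - 16316/3) = (-1355349562463/367886557266 + 4293184)*(2735233/3) = (1579403326119912481/367886557266)*(2735233/3) = 4320036097912946575143073/1103659671798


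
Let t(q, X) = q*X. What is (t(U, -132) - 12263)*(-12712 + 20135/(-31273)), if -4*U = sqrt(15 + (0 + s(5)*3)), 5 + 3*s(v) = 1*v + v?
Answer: 4875309072393/31273 - 2385375066*sqrt(5)/2843 ≈ 1.5402e+8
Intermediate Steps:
s(v) = -5/3 + 2*v/3 (s(v) = -5/3 + (1*v + v)/3 = -5/3 + (v + v)/3 = -5/3 + (2*v)/3 = -5/3 + 2*v/3)
U = -sqrt(5)/2 (U = -sqrt(15 + (0 + (-5/3 + (2/3)*5)*3))/4 = -sqrt(15 + (0 + (-5/3 + 10/3)*3))/4 = -sqrt(15 + (0 + (5/3)*3))/4 = -sqrt(15 + (0 + 5))/4 = -sqrt(15 + 5)/4 = -sqrt(5)/2 ≈ -1.1180)
t(q, X) = X*q
(t(U, -132) - 12263)*(-12712 + 20135/(-31273)) = (-(-66)*sqrt(5) - 12263)*(-12712 + 20135/(-31273)) = (66*sqrt(5) - 12263)*(-12712 + 20135*(-1/31273)) = (-12263 + 66*sqrt(5))*(-12712 - 20135/31273) = (-12263 + 66*sqrt(5))*(-397562511/31273) = 4875309072393/31273 - 2385375066*sqrt(5)/2843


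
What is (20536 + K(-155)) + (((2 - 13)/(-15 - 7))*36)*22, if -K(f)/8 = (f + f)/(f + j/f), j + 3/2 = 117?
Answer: 1009849092/48281 ≈ 20916.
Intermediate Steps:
j = 231/2 (j = -3/2 + 117 = 231/2 ≈ 115.50)
K(f) = -16*f/(f + 231/(2*f)) (K(f) = -8*(f + f)/(f + 231/(2*f)) = -8*2*f/(f + 231/(2*f)) = -16*f/(f + 231/(2*f)))
(20536 + K(-155)) + (((2 - 13)/(-15 - 7))*36)*22 = (20536 - 32*(-155)²/(231 + 2*(-155)²)) + (((2 - 13)/(-15 - 7))*36)*22 = (20536 - 32*24025/(231 + 2*24025)) + (-11/(-22)*36)*22 = (20536 - 32*24025/(231 + 48050)) + (-11*(-1/22)*36)*22 = (20536 - 32*24025/48281) + ((½)*36)*22 = (20536 - 32*24025*1/48281) + 18*22 = (20536 - 768800/48281) + 396 = 990729816/48281 + 396 = 1009849092/48281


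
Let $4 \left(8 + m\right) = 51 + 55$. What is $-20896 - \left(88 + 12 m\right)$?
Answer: $-21206$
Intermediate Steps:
$m = \frac{37}{2}$ ($m = -8 + \frac{51 + 55}{4} = -8 + \frac{1}{4} \cdot 106 = -8 + \frac{53}{2} = \frac{37}{2} \approx 18.5$)
$-20896 - \left(88 + 12 m\right) = -20896 - \left(88 + 12 \cdot \frac{37}{2}\right) = -20896 - \left(88 + 222\right) = -20896 - 310 = -21206$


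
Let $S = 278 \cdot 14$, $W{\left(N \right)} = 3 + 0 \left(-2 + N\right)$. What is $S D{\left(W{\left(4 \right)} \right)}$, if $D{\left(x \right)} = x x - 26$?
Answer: $-66164$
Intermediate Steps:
$W{\left(N \right)} = 3$ ($W{\left(N \right)} = 3 + 0 = 3$)
$D{\left(x \right)} = -26 + x^{2}$ ($D{\left(x \right)} = x^{2} - 26 = -26 + x^{2}$)
$S = 3892$
$S D{\left(W{\left(4 \right)} \right)} = 3892 \left(-26 + 3^{2}\right) = 3892 \left(-26 + 9\right) = 3892 \left(-17\right) = -66164$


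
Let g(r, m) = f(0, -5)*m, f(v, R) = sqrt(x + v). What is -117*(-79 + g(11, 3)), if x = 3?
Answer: 9243 - 351*sqrt(3) ≈ 8635.0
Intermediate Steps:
f(v, R) = sqrt(3 + v)
g(r, m) = m*sqrt(3) (g(r, m) = sqrt(3 + 0)*m = sqrt(3)*m = m*sqrt(3))
-117*(-79 + g(11, 3)) = -117*(-79 + 3*sqrt(3)) = 9243 - 351*sqrt(3)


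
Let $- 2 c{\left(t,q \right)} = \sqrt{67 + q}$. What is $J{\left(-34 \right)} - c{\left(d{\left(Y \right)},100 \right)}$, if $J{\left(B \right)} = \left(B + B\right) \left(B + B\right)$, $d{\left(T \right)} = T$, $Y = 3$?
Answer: $4624 + \frac{\sqrt{167}}{2} \approx 4630.5$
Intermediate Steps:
$J{\left(B \right)} = 4 B^{2}$ ($J{\left(B \right)} = 2 B 2 B = 4 B^{2}$)
$c{\left(t,q \right)} = - \frac{\sqrt{67 + q}}{2}$
$J{\left(-34 \right)} - c{\left(d{\left(Y \right)},100 \right)} = 4 \left(-34\right)^{2} - - \frac{\sqrt{67 + 100}}{2} = 4 \cdot 1156 - - \frac{\sqrt{167}}{2} = 4624 + \frac{\sqrt{167}}{2}$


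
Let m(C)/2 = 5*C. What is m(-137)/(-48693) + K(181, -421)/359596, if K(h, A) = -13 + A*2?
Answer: 451014005/17509808028 ≈ 0.025758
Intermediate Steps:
m(C) = 10*C (m(C) = 2*(5*C) = 10*C)
K(h, A) = -13 + 2*A
m(-137)/(-48693) + K(181, -421)/359596 = (10*(-137))/(-48693) + (-13 + 2*(-421))/359596 = -1370*(-1/48693) + (-13 - 842)*(1/359596) = 1370/48693 - 855*1/359596 = 1370/48693 - 855/359596 = 451014005/17509808028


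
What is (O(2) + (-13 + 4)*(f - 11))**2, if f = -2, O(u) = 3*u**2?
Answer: 16641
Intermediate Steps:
(O(2) + (-13 + 4)*(f - 11))**2 = (3*2**2 + (-13 + 4)*(-2 - 11))**2 = (3*4 - 9*(-13))**2 = (12 + 117)**2 = 129**2 = 16641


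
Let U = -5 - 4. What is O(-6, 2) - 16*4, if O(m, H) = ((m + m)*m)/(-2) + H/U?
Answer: -902/9 ≈ -100.22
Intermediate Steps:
U = -9
O(m, H) = -m² - H/9 (O(m, H) = ((m + m)*m)/(-2) + H/(-9) = ((2*m)*m)*(-½) + H*(-⅑) = (2*m²)*(-½) - H/9 = -m² - H/9)
O(-6, 2) - 16*4 = (-1*(-6)² - ⅑*2) - 16*4 = (-1*36 - 2/9) - 64 = (-36 - 2/9) - 64 = -326/9 - 64 = -902/9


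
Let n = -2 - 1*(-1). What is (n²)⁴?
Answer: 1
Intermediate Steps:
n = -1 (n = -2 + 1 = -1)
(n²)⁴ = ((-1)²)⁴ = 1⁴ = 1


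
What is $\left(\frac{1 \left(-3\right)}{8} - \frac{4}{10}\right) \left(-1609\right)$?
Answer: $\frac{49879}{40} \approx 1247.0$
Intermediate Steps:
$\left(\frac{1 \left(-3\right)}{8} - \frac{4}{10}\right) \left(-1609\right) = \left(\left(-3\right) \frac{1}{8} - \frac{2}{5}\right) \left(-1609\right) = \left(- \frac{3}{8} - \frac{2}{5}\right) \left(-1609\right) = \left(- \frac{31}{40}\right) \left(-1609\right) = \frac{49879}{40}$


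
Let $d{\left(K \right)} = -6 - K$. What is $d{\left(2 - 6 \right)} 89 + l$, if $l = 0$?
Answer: $-178$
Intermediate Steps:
$d{\left(2 - 6 \right)} 89 + l = \left(-6 - \left(2 - 6\right)\right) 89 + 0 = \left(-6 - -4\right) 89 + 0 = \left(-6 + 4\right) 89 + 0 = \left(-2\right) 89 + 0 = -178 + 0 = -178$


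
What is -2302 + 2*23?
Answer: -2256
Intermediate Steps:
-2302 + 2*23 = -2302 + 46 = -2256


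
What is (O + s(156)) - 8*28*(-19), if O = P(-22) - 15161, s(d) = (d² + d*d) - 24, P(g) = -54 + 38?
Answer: 37727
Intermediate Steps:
P(g) = -16
s(d) = -24 + 2*d² (s(d) = (d² + d²) - 24 = 2*d² - 24 = -24 + 2*d²)
O = -15177 (O = -16 - 15161 = -15177)
(O + s(156)) - 8*28*(-19) = (-15177 + (-24 + 2*156²)) - 8*28*(-19) = (-15177 + (-24 + 2*24336)) - 224*(-19) = (-15177 + (-24 + 48672)) + 4256 = (-15177 + 48648) + 4256 = 33471 + 4256 = 37727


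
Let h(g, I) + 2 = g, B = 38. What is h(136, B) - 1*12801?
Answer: -12667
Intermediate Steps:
h(g, I) = -2 + g
h(136, B) - 1*12801 = (-2 + 136) - 1*12801 = 134 - 12801 = -12667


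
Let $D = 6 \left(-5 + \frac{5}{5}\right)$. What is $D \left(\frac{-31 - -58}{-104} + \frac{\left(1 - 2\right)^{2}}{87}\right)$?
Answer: $\frac{2245}{377} \approx 5.9549$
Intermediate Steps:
$D = -24$ ($D = 6 \left(-5 + 5 \cdot \frac{1}{5}\right) = 6 \left(-5 + 1\right) = 6 \left(-4\right) = -24$)
$D \left(\frac{-31 - -58}{-104} + \frac{\left(1 - 2\right)^{2}}{87}\right) = - 24 \left(\frac{-31 - -58}{-104} + \frac{\left(1 - 2\right)^{2}}{87}\right) = - 24 \left(\left(-31 + 58\right) \left(- \frac{1}{104}\right) + \left(-1\right)^{2} \cdot \frac{1}{87}\right) = - 24 \left(27 \left(- \frac{1}{104}\right) + 1 \cdot \frac{1}{87}\right) = - 24 \left(- \frac{27}{104} + \frac{1}{87}\right) = \left(-24\right) \left(- \frac{2245}{9048}\right) = \frac{2245}{377}$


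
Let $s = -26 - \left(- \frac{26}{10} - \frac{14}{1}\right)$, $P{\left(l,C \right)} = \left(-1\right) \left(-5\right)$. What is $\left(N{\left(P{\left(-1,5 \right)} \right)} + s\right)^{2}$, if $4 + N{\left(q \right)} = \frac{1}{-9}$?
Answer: $\frac{369664}{2025} \approx 182.55$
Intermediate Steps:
$P{\left(l,C \right)} = 5$
$N{\left(q \right)} = - \frac{37}{9}$ ($N{\left(q \right)} = -4 + \frac{1}{-9} = -4 - \frac{1}{9} = - \frac{37}{9}$)
$s = - \frac{47}{5}$ ($s = -26 - \left(\left(-26\right) \frac{1}{10} - 14\right) = -26 - \left(- \frac{13}{5} - 14\right) = -26 - - \frac{83}{5} = -26 + \frac{83}{5} = - \frac{47}{5} \approx -9.4$)
$\left(N{\left(P{\left(-1,5 \right)} \right)} + s\right)^{2} = \left(- \frac{37}{9} - \frac{47}{5}\right)^{2} = \left(- \frac{608}{45}\right)^{2} = \frac{369664}{2025}$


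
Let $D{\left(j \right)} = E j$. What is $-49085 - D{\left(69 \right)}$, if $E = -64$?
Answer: $-44669$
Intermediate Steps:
$D{\left(j \right)} = - 64 j$
$-49085 - D{\left(69 \right)} = -49085 - \left(-64\right) 69 = -49085 - -4416 = -49085 + 4416 = -44669$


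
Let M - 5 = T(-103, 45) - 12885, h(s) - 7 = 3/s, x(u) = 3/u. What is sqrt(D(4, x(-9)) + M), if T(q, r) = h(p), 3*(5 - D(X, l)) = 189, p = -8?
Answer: I*sqrt(206902)/4 ≈ 113.72*I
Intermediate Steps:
D(X, l) = -58 (D(X, l) = 5 - 1/3*189 = 5 - 63 = -58)
h(s) = 7 + 3/s
T(q, r) = 53/8 (T(q, r) = 7 + 3/(-8) = 7 + 3*(-1/8) = 7 - 3/8 = 53/8)
M = -102987/8 (M = 5 + (53/8 - 12885) = 5 - 103027/8 = -102987/8 ≈ -12873.)
sqrt(D(4, x(-9)) + M) = sqrt(-58 - 102987/8) = sqrt(-103451/8) = I*sqrt(206902)/4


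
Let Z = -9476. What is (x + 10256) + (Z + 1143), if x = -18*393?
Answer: -5151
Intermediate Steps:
x = -7074
(x + 10256) + (Z + 1143) = (-7074 + 10256) + (-9476 + 1143) = 3182 - 8333 = -5151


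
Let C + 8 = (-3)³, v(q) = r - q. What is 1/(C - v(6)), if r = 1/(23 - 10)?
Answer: -13/378 ≈ -0.034392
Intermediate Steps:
r = 1/13 ≈ 0.076923
v(q) = 1/13 - q
C = -35 (C = -8 + (-3)³ = -8 - 27 = -35)
1/(C - v(6)) = 1/(-35 - (1/13 - 1*6)) = 1/(-35 - (1/13 - 6)) = 1/(-35 - 1*(-77/13)) = 1/(-35 + 77/13) = 1/(-378/13) = -13/378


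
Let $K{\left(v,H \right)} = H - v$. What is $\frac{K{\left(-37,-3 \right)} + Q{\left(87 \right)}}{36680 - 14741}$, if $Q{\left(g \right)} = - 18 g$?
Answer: $- \frac{1532}{21939} \approx -0.06983$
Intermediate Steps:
$\frac{K{\left(-37,-3 \right)} + Q{\left(87 \right)}}{36680 - 14741} = \frac{\left(-3 - -37\right) - 1566}{36680 - 14741} = \frac{\left(-3 + 37\right) - 1566}{21939} = \left(34 - 1566\right) \frac{1}{21939} = \left(-1532\right) \frac{1}{21939} = - \frac{1532}{21939}$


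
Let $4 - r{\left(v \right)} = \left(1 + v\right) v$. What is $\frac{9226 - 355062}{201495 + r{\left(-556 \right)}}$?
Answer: $\frac{345836}{107081} \approx 3.2297$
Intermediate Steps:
$r{\left(v \right)} = 4 - v \left(1 + v\right)$ ($r{\left(v \right)} = 4 - \left(1 + v\right) v = 4 - v \left(1 + v\right)$)
$\frac{9226 - 355062}{201495 + r{\left(-556 \right)}} = \frac{9226 - 355062}{201495 - 308576} = - \frac{345836}{201495 + \left(4 + 556 - 309136\right)} = - \frac{345836}{201495 - 308576} = - \frac{345836}{-107081} = \left(-345836\right) \left(- \frac{1}{107081}\right) = \frac{345836}{107081}$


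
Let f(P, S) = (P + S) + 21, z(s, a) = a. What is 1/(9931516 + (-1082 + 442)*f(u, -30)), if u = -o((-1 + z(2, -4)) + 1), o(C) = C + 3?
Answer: 1/9936636 ≈ 1.0064e-7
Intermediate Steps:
o(C) = 3 + C
u = 1 (u = -(3 + ((-1 - 4) + 1)) = -(3 + (-5 + 1)) = -(3 - 4) = -1*(-1) = 1)
f(P, S) = 21 + P + S
1/(9931516 + (-1082 + 442)*f(u, -30)) = 1/(9931516 + (-1082 + 442)*(21 + 1 - 30)) = 1/(9931516 - 640*(-8)) = 1/(9931516 + 5120) = 1/9936636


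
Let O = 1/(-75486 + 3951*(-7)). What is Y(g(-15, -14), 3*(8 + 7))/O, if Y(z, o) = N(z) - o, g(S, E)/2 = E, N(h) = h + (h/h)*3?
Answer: 7220010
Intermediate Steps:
N(h) = 3 + h (N(h) = h + 1*3 = h + 3 = 3 + h)
g(S, E) = 2*E
Y(z, o) = 3 + z - o (Y(z, o) = (3 + z) - o = 3 + z - o)
O = -1/103143 (O = 1/(-75486 - 27657) = 1/(-103143) = -1/103143 ≈ -9.6953e-6)
Y(g(-15, -14), 3*(8 + 7))/O = (3 + 2*(-14) - 3*(8 + 7))/(-1/103143) = (3 - 28 - 3*15)*(-103143) = (3 - 28 - 1*45)*(-103143) = (3 - 28 - 45)*(-103143) = -70*(-103143) = 7220010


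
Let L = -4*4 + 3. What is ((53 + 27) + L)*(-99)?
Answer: -6633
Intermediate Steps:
L = -13 (L = -16 + 3 = -13)
((53 + 27) + L)*(-99) = ((53 + 27) - 13)*(-99) = (80 - 13)*(-99) = 67*(-99) = -6633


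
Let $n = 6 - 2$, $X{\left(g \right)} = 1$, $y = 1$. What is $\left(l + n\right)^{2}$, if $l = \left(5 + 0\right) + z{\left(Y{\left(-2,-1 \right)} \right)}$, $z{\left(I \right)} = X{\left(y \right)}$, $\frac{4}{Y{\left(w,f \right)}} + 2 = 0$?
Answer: $100$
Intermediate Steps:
$Y{\left(w,f \right)} = -2$ ($Y{\left(w,f \right)} = \frac{4}{-2 + 0} = \frac{4}{-2} = 4 \left(- \frac{1}{2}\right) = -2$)
$z{\left(I \right)} = 1$
$l = 6$ ($l = \left(5 + 0\right) + 1 = 5 + 1 = 6$)
$n = 4$
$\left(l + n\right)^{2} = \left(6 + 4\right)^{2} = 10^{2} = 100$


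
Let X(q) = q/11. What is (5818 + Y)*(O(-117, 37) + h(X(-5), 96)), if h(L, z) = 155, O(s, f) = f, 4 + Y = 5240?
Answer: 2122368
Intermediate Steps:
Y = 5236 (Y = -4 + 5240 = 5236)
X(q) = q/11 (X(q) = q*(1/11) = q/11)
(5818 + Y)*(O(-117, 37) + h(X(-5), 96)) = (5818 + 5236)*(37 + 155) = 11054*192 = 2122368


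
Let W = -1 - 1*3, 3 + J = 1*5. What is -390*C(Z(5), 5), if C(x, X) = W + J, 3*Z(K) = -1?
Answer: 780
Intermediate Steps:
J = 2 (J = -3 + 1*5 = -3 + 5 = 2)
Z(K) = -⅓ (Z(K) = (⅓)*(-1) = -⅓)
W = -4 (W = -1 - 3 = -4)
C(x, X) = -2 (C(x, X) = -4 + 2 = -2)
-390*C(Z(5), 5) = -390*(-2) = 780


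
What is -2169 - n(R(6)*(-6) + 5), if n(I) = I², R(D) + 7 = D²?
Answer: -30730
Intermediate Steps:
R(D) = -7 + D²
-2169 - n(R(6)*(-6) + 5) = -2169 - ((-7 + 6²)*(-6) + 5)² = -2169 - ((-7 + 36)*(-6) + 5)² = -2169 - (29*(-6) + 5)² = -2169 - (-174 + 5)² = -2169 - 1*(-169)² = -2169 - 1*28561 = -2169 - 28561 = -30730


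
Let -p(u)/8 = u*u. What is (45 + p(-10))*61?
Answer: -46055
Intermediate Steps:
p(u) = -8*u**2 (p(u) = -8*u*u = -8*u**2)
(45 + p(-10))*61 = (45 - 8*(-10)**2)*61 = (45 - 8*100)*61 = (45 - 800)*61 = -755*61 = -46055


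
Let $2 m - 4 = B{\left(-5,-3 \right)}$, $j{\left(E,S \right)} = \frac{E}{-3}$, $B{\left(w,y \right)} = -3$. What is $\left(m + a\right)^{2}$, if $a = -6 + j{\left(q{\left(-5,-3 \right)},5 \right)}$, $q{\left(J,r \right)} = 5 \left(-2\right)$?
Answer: $\frac{169}{36} \approx 4.6944$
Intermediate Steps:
$q{\left(J,r \right)} = -10$
$j{\left(E,S \right)} = - \frac{E}{3}$ ($j{\left(E,S \right)} = E \left(- \frac{1}{3}\right) = - \frac{E}{3}$)
$a = - \frac{8}{3}$ ($a = -6 - - \frac{10}{3} = -6 + \frac{10}{3} = - \frac{8}{3} \approx -2.6667$)
$m = \frac{1}{2}$ ($m = 2 + \frac{1}{2} \left(-3\right) = 2 - \frac{3}{2} = \frac{1}{2} \approx 0.5$)
$\left(m + a\right)^{2} = \left(\frac{1}{2} - \frac{8}{3}\right)^{2} = \left(- \frac{13}{6}\right)^{2} = \frac{169}{36}$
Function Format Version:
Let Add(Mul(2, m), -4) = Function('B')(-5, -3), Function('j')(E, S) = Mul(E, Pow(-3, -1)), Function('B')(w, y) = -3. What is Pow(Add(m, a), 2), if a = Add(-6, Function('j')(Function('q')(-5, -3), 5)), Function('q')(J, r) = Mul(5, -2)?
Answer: Rational(169, 36) ≈ 4.6944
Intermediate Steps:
Function('q')(J, r) = -10
Function('j')(E, S) = Mul(Rational(-1, 3), E) (Function('j')(E, S) = Mul(E, Rational(-1, 3)) = Mul(Rational(-1, 3), E))
a = Rational(-8, 3) (a = Add(-6, Mul(Rational(-1, 3), -10)) = Add(-6, Rational(10, 3)) = Rational(-8, 3) ≈ -2.6667)
m = Rational(1, 2) (m = Add(2, Mul(Rational(1, 2), -3)) = Add(2, Rational(-3, 2)) = Rational(1, 2) ≈ 0.50000)
Pow(Add(m, a), 2) = Pow(Add(Rational(1, 2), Rational(-8, 3)), 2) = Pow(Rational(-13, 6), 2) = Rational(169, 36)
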